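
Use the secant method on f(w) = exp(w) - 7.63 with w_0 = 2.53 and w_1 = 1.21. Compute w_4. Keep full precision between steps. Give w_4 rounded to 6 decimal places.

f(w_0) = 4.923506, f(w_1) = -4.276515
w_2 = 1.210000 - (-4.276515)·(1.210000 - 2.530000)/(-4.276515 - (4.923506)) = 1.823586; f(w_2) = -1.435972
w_3 = 1.823586 - (-1.435972)·(1.823586 - 1.210000)/(-1.435972 - (-4.276515)) = 2.133770; f(w_3) = 0.816650
w_4 = 2.133770 - (0.816650)·(2.133770 - 1.823586)/(0.816650 - (-1.435972)) = 2.021318; f(w_4) = -0.081734

2.021318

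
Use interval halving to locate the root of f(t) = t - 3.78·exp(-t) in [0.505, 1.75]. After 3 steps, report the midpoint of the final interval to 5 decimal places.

1.20531

f(0.505000) = -1.776251, f(1.750000) = 1.093134 (opposite signs)
step 1: m = 1.127500, f(m) = -0.096622 < 0 → root in [1.127500, 1.750000]
step 2: m = 1.438750, f(m) = 0.542043 > 0 → root in [1.127500, 1.438750]
step 3: m = 1.283125, f(m) = 0.235423 > 0 → root in [1.127500, 1.283125]
Midpoint of [1.127500, 1.283125] = 1.205313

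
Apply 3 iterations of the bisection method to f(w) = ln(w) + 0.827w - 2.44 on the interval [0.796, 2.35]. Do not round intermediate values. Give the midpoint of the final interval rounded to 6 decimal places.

2.058625

f(0.796000) = -2.009864, f(2.350000) = 0.357865 (opposite signs)
step 1: m = 1.573000, f(m) = -0.686144 < 0 → root in [1.573000, 2.350000]
step 2: m = 1.961500, f(m) = -0.144130 < 0 → root in [1.961500, 2.350000]
step 3: m = 2.155750, f(m) = 0.110944 > 0 → root in [1.961500, 2.155750]
Midpoint of [1.961500, 2.155750] = 2.058625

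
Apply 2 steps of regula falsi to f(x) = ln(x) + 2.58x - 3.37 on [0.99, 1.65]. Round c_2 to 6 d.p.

1.227172

f(0.990000) = -0.825850, f(1.650000) = 1.387775
step 1: c = 1.236230, f(c) = 0.031540 > 0 → new bracket [0.990000, 1.236230]
step 2: c = 1.227172, f(c) = 0.000817 > 0 → new bracket [0.990000, 1.227172]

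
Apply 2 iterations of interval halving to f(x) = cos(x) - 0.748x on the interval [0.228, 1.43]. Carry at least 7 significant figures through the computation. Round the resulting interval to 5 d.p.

[0.82900, 1.12950]

f(0.228000) = 0.803576, f(1.430000) = -0.929308 (opposite signs)
step 1: m = 0.829000, f(m) = 0.055521 > 0 → root in [0.829000, 1.430000]
step 2: m = 1.129500, f(m) = -0.417754 < 0 → root in [0.829000, 1.129500]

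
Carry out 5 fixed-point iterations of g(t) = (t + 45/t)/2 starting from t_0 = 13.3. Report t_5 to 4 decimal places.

t_1 = g(13.300000) = 8.341729
t_2 = g(8.341729) = 6.868147
t_3 = g(6.868147) = 6.710066
t_4 = g(6.710066) = 6.708204
t_5 = g(6.708204) = 6.708204

6.7082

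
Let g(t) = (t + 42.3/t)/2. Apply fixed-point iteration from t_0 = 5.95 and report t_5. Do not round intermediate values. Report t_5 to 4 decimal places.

t_1 = g(5.950000) = 6.529622
t_2 = g(6.529622) = 6.503896
t_3 = g(6.503896) = 6.503845
t_4 = g(6.503845) = 6.503845
t_5 = g(6.503845) = 6.503845

6.5038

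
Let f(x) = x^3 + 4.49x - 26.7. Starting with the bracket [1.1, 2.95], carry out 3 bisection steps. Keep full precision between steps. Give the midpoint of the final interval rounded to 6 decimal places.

2.603125

f(1.100000) = -20.430000, f(2.950000) = 12.217875 (opposite signs)
step 1: m = 2.025000, f(m) = -9.303984 < 0 → root in [2.025000, 2.950000]
step 2: m = 2.487500, f(m) = -0.139330 < 0 → root in [2.487500, 2.950000]
step 3: m = 2.718750, f(m) = 5.603104 > 0 → root in [2.487500, 2.718750]
Midpoint of [2.487500, 2.718750] = 2.603125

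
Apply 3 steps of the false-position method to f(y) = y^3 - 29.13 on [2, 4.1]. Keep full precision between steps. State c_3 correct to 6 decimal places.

3.049569

f(2.000000) = -21.130000, f(4.100000) = 39.791000
step 1: c = 2.728370, f(c) = -8.820016 < 0 → new bracket [2.728370, 4.100000]
step 2: c = 2.977239, f(c) = -2.739893 < 0 → new bracket [2.977239, 4.100000]
step 3: c = 3.049569, f(c) = -0.769408 < 0 → new bracket [3.049569, 4.100000]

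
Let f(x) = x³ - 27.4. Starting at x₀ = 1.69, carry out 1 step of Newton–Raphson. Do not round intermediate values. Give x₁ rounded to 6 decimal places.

4.324501

f'(x) = 3x²
x_0 = 1.690000: f = -22.573191, f' = 8.568300 → x_1 = 1.690000 - (-22.573191)/(8.568300) = 4.324501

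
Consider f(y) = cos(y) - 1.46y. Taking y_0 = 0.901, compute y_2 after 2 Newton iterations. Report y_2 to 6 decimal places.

0.574903

f'(y) = -sin(y) - 1.46
y_0 = 0.901000: f = -0.694634, f' = -2.243948 → y_1 = 0.901000 - (-0.694634)/(-2.243948) = 0.591441
y_1 = 0.591441: f = -0.033366, f' = -2.017558 → y_2 = 0.591441 - (-0.033366)/(-2.017558) = 0.574903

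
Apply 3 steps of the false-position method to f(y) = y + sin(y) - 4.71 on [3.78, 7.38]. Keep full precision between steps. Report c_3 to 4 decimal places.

5.4380

False-position update: c = (a·f(b) − b·f(a))/(f(b) − f(a)); replace the endpoint whose sign matches f(c).
f(3.780000) = -1.525917, f(7.380000) = 3.559758
step 1: c = 4.860152, f(c) = -0.838951 < 0 → new bracket [4.860152, 7.380000]
step 2: c = 5.340754, f(c) = -0.178236 < 0 → new bracket [5.340754, 7.380000]
step 3: c = 5.437990, f(c) = -0.020111 < 0 → new bracket [5.437990, 7.380000]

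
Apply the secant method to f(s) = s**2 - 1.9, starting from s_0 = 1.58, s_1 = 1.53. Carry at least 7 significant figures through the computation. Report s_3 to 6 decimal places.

f(s_0) = 0.596400, f(s_1) = 0.440900
s_2 = 1.530000 - (0.440900)·(1.530000 - 1.580000)/(0.440900 - (0.596400)) = 1.388232; f(s_2) = 0.027187
s_3 = 1.388232 - (0.027187)·(1.388232 - 1.530000)/(0.027187 - (0.440900)) = 1.378915; f(s_3) = 0.001408

1.378915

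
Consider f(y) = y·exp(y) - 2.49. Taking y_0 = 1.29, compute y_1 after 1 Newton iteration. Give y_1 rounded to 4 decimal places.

1.0260

f'(y) = (y + 1)·exp(y)
y_0 = 1.290000: f = 2.196295, f' = 8.319081 → y_1 = 1.290000 - (2.196295)/(8.319081) = 1.025993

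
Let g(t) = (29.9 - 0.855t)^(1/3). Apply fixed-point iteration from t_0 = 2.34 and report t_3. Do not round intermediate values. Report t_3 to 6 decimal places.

3.012001

t_1 = g(2.340000) = 3.032944
t_2 = g(3.032944) = 3.011321
t_3 = g(3.011321) = 3.012001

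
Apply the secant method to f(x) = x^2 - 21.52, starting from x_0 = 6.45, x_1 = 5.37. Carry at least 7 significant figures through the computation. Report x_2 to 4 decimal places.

4.7510

f(x_0) = 20.082500, f(x_1) = 7.316900
x_2 = 5.370000 - (7.316900)·(5.370000 - 6.450000)/(7.316900 - (20.082500)) = 4.750973; f(x_2) = 1.051744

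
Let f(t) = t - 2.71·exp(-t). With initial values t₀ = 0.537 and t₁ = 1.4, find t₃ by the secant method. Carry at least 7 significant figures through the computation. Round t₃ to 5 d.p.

Secant update: t_(k+1) = t_k − f(t_k)·(t_k − t_(k-1))/(f(t_k) − f(t_(k-1))).
f(t_0) = -1.046993, f(t_1) = 0.731722
t_2 = 1.400000 - (0.731722)·(1.400000 - 0.537000)/(0.731722 - (-1.046993)) = 1.044982; f(t_2) = 0.091879
t_3 = 1.044982 - (0.091879)·(1.044982 - 1.400000)/(0.091879 - (0.731722)) = 0.994002; f(t_3) = -0.008949

0.99400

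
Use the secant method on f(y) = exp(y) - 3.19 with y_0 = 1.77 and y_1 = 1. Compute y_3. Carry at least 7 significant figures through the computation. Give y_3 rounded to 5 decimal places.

1.16373

f(y_0) = 2.680853, f(y_1) = -0.471718
y_2 = 1.000000 - (-0.471718)·(1.000000 - 1.770000)/(-0.471718 - (2.680853)) = 1.115215; f(y_2) = -0.139777
y_3 = 1.115215 - (-0.139777)·(1.115215 - 1.000000)/(-0.139777 - (-0.471718)) = 1.163730; f(y_3) = 0.011855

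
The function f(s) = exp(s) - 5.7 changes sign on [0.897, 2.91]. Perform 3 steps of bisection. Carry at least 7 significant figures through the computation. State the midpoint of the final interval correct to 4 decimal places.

f(0.897000) = -3.247765, f(2.910000) = 12.656799 (opposite signs)
step 1: m = 1.903500, f(m) = 1.009336 > 0 → root in [0.897000, 1.903500]
step 2: m = 1.400250, f(m) = -1.643786 < 0 → root in [1.400250, 1.903500]
step 3: m = 1.651875, f(m) = -0.483248 < 0 → root in [1.651875, 1.903500]
Midpoint of [1.651875, 1.903500] = 1.777688

1.7777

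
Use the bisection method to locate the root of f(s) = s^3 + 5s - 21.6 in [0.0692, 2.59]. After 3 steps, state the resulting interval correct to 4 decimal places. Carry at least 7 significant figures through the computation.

[1.9598, 2.2749]

f(0.069200) = -21.253669, f(2.590000) = 8.723979 (opposite signs)
step 1: m = 1.329600, f(m) = -12.601485 < 0 → root in [1.329600, 2.590000]
step 2: m = 1.959800, f(m) = -4.273769 < 0 → root in [1.959800, 2.590000]
step 3: m = 2.274900, f(m) = 1.547494 > 0 → root in [1.959800, 2.274900]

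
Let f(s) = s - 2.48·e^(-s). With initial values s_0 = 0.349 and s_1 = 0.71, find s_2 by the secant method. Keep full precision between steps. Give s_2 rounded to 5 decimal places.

Secant update: s_(k+1) = s_k − f(s_k)·(s_k − s_(k-1))/(f(s_k) − f(s_(k-1))).
f(s_0) = -1.400375, f(s_1) = -0.509278
s_2 = 0.710000 - (-0.509278)·(0.710000 - 0.349000)/(-0.509278 - (-1.400375)) = 0.916318; f(s_2) = -0.075655

0.91632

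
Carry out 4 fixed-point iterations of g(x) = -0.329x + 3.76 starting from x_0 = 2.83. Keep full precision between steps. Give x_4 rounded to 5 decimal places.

x_1 = g(2.830000) = 2.828930
x_2 = g(2.828930) = 2.829282
x_3 = g(2.829282) = 2.829166
x_4 = g(2.829166) = 2.829204

2.82920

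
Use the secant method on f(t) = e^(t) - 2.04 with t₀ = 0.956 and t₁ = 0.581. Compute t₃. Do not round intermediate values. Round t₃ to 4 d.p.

f(t_0) = 0.561271, f(t_1) = -0.252175
t_2 = 0.581000 - (-0.252175)·(0.581000 - 0.956000)/(-0.252175 - (0.561271)) = 0.697253; f(t_2) = -0.031771
t_3 = 0.697253 - (-0.031771)·(0.697253 - 0.581000)/(-0.031771 - (-0.252175)) = 0.714011; f(t_3) = 0.002166

0.7140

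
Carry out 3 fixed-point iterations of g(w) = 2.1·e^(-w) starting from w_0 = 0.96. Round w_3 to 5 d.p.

w_1 = g(0.960000) = 0.804075
w_2 = g(0.804075) = 0.939753
w_3 = g(0.939753) = 0.820521

0.82052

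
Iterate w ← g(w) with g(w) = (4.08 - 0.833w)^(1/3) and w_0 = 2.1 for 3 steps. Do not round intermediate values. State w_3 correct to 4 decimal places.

1.4231

w_1 = g(2.100000) = 1.325853
w_2 = g(1.325853) = 1.438323
w_3 = g(1.438323) = 1.423066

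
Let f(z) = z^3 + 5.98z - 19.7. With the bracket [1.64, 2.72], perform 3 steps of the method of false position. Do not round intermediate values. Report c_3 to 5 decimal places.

f(1.640000) = -5.481856, f(2.720000) = 16.689248
step 1: c = 1.907032, f(c) = -1.360502 < 0 → new bracket [1.907032, 2.720000]
step 2: c = 1.968310, f(c) = -0.303793 < 0 → new bracket [1.968310, 2.720000]
step 3: c = 1.981748, f(c) = -0.066173 < 0 → new bracket [1.981748, 2.720000]

1.98175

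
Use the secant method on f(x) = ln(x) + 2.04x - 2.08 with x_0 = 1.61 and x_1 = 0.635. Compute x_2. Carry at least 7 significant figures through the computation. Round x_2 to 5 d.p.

1.04871

f(x_0) = 1.680634, f(x_1) = -1.238730
x_2 = 0.635000 - (-1.238730)·(0.635000 - 1.610000)/(-1.238730 - (1.680634)) = 1.048707; f(x_2) = 0.106921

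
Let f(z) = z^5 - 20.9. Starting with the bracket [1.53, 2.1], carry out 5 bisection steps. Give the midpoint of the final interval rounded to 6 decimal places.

f(1.530000) = -12.515886, f(2.100000) = 19.941010 (opposite signs)
step 1: m = 1.815000, f(m) = -1.203768 < 0 → root in [1.815000, 2.100000]
step 2: m = 1.957500, f(m) = 7.841462 > 0 → root in [1.815000, 1.957500]
step 3: m = 1.886250, f(m) = 2.977907 > 0 → root in [1.815000, 1.886250]
step 4: m = 1.850625, f(m) = 0.806616 > 0 → root in [1.815000, 1.850625]
step 5: m = 1.832812, f(m) = -0.218112 < 0 → root in [1.832812, 1.850625]
Midpoint of [1.832812, 1.850625] = 1.841719

1.841719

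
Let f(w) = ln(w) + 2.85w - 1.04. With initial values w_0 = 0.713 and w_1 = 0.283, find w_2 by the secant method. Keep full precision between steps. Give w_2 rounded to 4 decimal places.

0.5822

f(w_0) = 0.653776, f(w_1) = -1.495758
w_2 = 0.283000 - (-1.495758)·(0.283000 - 0.713000)/(-1.495758 - (0.653776)) = 0.582216; f(w_2) = 0.078404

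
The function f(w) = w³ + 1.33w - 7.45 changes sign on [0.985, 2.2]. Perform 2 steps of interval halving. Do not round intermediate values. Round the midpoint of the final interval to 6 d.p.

f(0.985000) = -5.184278, f(2.200000) = 6.124000 (opposite signs)
step 1: m = 1.592500, f(m) = -1.293305 < 0 → root in [1.592500, 2.200000]
step 2: m = 1.896250, f(m) = 1.890480 > 0 → root in [1.592500, 1.896250]
Midpoint of [1.592500, 1.896250] = 1.744375

1.744375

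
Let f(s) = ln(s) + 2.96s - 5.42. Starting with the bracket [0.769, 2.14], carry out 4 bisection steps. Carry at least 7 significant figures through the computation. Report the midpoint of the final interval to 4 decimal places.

f(0.769000) = -3.406424, f(2.140000) = 1.675206 (opposite signs)
step 1: m = 1.454500, f(m) = -0.740018 < 0 → root in [1.454500, 2.140000]
step 2: m = 1.797250, f(m) = 0.486118 > 0 → root in [1.454500, 1.797250]
step 3: m = 1.625875, f(m) = -0.121364 < 0 → root in [1.625875, 1.797250]
step 4: m = 1.711563, f(m) = 0.183632 > 0 → root in [1.625875, 1.711563]
Midpoint of [1.625875, 1.711563] = 1.668719

1.6687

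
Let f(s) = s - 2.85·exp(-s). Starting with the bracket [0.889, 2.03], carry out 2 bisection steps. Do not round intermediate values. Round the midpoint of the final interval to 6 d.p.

f(0.889000) = -0.282540, f(2.030000) = 1.655694 (opposite signs)
step 1: m = 1.459500, f(m) = 0.797296 > 0 → root in [0.889000, 1.459500]
step 2: m = 1.174250, f(m) = 0.293456 > 0 → root in [0.889000, 1.174250]
Midpoint of [0.889000, 1.174250] = 1.031625

1.031625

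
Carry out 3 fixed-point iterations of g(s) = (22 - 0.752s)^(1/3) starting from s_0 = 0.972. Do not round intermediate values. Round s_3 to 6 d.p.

2.712679

s_1 = g(0.972000) = 2.770657
s_2 = g(2.770657) = 2.710633
s_3 = g(2.710633) = 2.712679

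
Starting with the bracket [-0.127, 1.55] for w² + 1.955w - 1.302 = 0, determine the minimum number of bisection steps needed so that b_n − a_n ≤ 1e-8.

28

Initial width b − a = 1.55 − -0.127 = 1.677000.
After n steps the width is (b−a)/2^n; need (b−a)/2^n ≤ 1e-8.
So n ≥ log₂(1.677000/1e-8) = log₂(167700000.0000) ≈ 27.3213.
Hence n = 28.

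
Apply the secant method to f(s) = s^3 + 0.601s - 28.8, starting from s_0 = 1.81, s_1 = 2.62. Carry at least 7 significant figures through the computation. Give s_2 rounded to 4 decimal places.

3.2168

f(s_0) = -21.782449, f(s_1) = -9.240652
s_2 = 2.620000 - (-9.240652)·(2.620000 - 1.810000)/(-9.240652 - (-21.782449)) = 3.216799; f(s_2) = 6.420066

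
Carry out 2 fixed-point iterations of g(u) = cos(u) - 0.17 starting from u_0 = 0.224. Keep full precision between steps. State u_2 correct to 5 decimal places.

0.52310

u_1 = g(0.224000) = 0.805017
u_2 = g(0.805017) = 0.523099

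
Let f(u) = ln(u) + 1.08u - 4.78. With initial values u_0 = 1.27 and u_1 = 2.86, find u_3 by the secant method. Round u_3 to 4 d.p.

3.3151

f(u_0) = -3.169383, f(u_1) = -0.640378
u_2 = 2.860000 - (-0.640378)·(2.860000 - 1.270000)/(-0.640378 - (-3.169383)) = 3.262610; f(u_2) = -0.073854
u_3 = 3.262610 - (-0.073854)·(3.262610 - 2.860000)/(-0.073854 - (-0.640378)) = 3.315095; f(u_3) = -0.001211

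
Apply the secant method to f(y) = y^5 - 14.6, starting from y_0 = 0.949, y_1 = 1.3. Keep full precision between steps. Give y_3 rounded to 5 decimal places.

f(y_0) = -13.830283, f(y_1) = -10.887070
y_2 = 1.300000 - (-10.887070)·(1.300000 - 0.949000)/(-10.887070 - (-13.830283)) = 2.598364; f(y_2) = 103.840403
y_3 = 2.598364 - (103.840403)·(2.598364 - 1.300000)/(103.840403 - (-10.887070)) = 1.423208; f(y_3) = -8.760948

1.42321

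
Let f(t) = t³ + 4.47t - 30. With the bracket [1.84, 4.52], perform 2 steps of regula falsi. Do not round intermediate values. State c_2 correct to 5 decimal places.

f(1.840000) = -15.545696, f(4.520000) = 82.549808
step 1: c = 2.264713, f(c) = -8.261184 < 0 → new bracket [2.264713, 4.520000]
step 2: c = 2.469879, f(c) = -3.892623 < 0 → new bracket [2.469879, 4.520000]

2.46988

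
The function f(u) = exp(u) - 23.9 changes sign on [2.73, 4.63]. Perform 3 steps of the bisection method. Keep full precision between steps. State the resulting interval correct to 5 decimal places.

f(2.730000) = -8.567113, f(4.630000) = 78.614064 (opposite signs)
step 1: m = 3.680000, f(m) = 15.746394 > 0 → root in [2.730000, 3.680000]
step 2: m = 3.205000, f(m) = 0.755500 > 0 → root in [2.730000, 3.205000]
step 3: m = 2.967500, f(m) = -4.456749 < 0 → root in [2.967500, 3.205000]

[2.96750, 3.20500]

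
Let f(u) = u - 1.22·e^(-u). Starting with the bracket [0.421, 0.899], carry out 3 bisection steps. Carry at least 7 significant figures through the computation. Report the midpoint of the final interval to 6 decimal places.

0.630125

f(0.421000) = -0.379796, f(0.899000) = 0.402489 (opposite signs)
step 1: m = 0.660000, f(m) = 0.029441 > 0 → root in [0.421000, 0.660000]
step 2: m = 0.540500, f(m) = -0.170097 < 0 → root in [0.540500, 0.660000]
step 3: m = 0.600250, f(m) = -0.069133 < 0 → root in [0.600250, 0.660000]
Midpoint of [0.600250, 0.660000] = 0.630125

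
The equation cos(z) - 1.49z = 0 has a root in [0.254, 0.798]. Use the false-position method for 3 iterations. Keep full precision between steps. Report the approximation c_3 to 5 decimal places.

0.56632

False-position update: c = (a·f(b) − b·f(a))/(f(b) − f(a)); replace the endpoint whose sign matches f(c).
f(0.254000) = 0.589455, f(0.798000) = -0.490880
step 1: c = 0.550819, f(c) = 0.031377 > 0 → new bracket [0.550819, 0.798000]
step 2: c = 0.565669, f(c) = 0.001383 > 0 → new bracket [0.565669, 0.798000]
step 3: c = 0.566322, f(c) = 0.000060 > 0 → new bracket [0.566322, 0.798000]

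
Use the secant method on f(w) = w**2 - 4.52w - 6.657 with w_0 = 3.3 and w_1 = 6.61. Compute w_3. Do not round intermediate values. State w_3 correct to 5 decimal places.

f(w_0) = -10.683000, f(w_1) = 7.157900
w_2 = 6.610000 - (7.157900)·(6.610000 - 3.300000)/(7.157900 - (-10.683000)) = 5.282004; f(w_2) = -2.632094
w_3 = 5.282004 - (-2.632094)·(5.282004 - 6.610000)/(-2.632094 - (7.157900)) = 5.639043; f(w_3) = -0.346670

5.63904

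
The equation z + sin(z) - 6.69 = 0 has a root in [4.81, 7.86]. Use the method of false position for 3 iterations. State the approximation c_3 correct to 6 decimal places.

6.487330

False-position update: c = (a·f(b) − b·f(a))/(f(b) − f(a)); replace the endpoint whose sign matches f(c).
f(4.810000) = -2.875240, f(7.860000) = 2.169982
step 1: c = 6.548176, f(c) = 0.120076 > 0 → new bracket [4.810000, 6.548176]
step 2: c = 6.478496, f(c) = -0.017433 < 0 → new bracket [6.478496, 6.548176]
step 3: c = 6.487330, f(c) = 0.000059 > 0 → new bracket [6.478496, 6.487330]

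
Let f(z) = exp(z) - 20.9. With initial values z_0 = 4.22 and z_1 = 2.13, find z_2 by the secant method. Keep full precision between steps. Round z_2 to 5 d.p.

2.56768

f(z_0) = 47.133484, f(z_1) = -12.485133
z_2 = 2.130000 - (-12.485133)·(2.130000 - 4.220000)/(-12.485133 - (47.133484)) = 2.567681; f(z_2) = -7.864442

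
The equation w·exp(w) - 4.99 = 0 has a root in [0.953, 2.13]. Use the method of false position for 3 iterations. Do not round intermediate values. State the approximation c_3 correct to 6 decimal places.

1.286300

f(0.953000) = -2.518415, f(2.130000) = 12.933666
step 1: c = 1.144830, f(c) = -1.393050 < 0 → new bracket [1.144830, 2.130000]
step 2: c = 1.240623, f(c) = -0.700219 < 0 → new bracket [1.240623, 2.130000]
step 3: c = 1.286300, f(c) = -0.334406 < 0 → new bracket [1.286300, 2.130000]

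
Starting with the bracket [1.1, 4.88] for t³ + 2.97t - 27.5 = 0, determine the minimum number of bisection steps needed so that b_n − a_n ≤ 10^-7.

26

Initial width b − a = 4.88 − 1.1 = 3.780000.
After n steps the width is (b−a)/2^n; need (b−a)/2^n ≤ 10^-7.
So n ≥ log₂(3.780000/10^-7) = log₂(37800000.0000) ≈ 25.1719.
Hence n = 26.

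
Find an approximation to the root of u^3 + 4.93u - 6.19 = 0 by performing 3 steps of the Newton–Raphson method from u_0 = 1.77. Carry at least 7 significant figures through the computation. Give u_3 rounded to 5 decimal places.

1.03243

Newton update: u ← u − f(u)/f'(u).
f'(u) = 3u^2 + 4.93
u_0 = 1.770000: f = 8.081333, f' = 14.328700 → u_1 = 1.770000 - (8.081333)/(14.328700) = 1.206004
u_1 = 1.206004: f = 1.509665, f' = 9.293335 → u_2 = 1.206004 - (1.509665)/(9.293335) = 1.043558
u_2 = 1.043558: f = 0.091188, f' = 8.197039 → u_3 = 1.043558 - (0.091188)/(8.197039) = 1.032433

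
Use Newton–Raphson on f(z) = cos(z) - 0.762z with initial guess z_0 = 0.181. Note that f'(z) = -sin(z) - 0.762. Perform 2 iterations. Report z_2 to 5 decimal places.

0.86603

Newton update: z ← z − f(z)/f'(z).
z_0 = 0.181000: f = 0.845742, f' = -0.942013 → z_1 = 0.181000 - (0.845742)/(-0.942013) = 1.078803
z_1 = 1.078803: f = -0.349664, f' = -1.643393 → z_2 = 1.078803 - (-0.349664)/(-1.643393) = 0.866033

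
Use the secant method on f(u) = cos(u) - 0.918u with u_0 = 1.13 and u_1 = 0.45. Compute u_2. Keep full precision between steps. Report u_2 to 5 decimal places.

0.75181

f(u_0) = -0.610680, f(u_1) = 0.487347
u_2 = 0.450000 - (0.487347)·(0.450000 - 1.130000)/(0.487347 - (-0.610680)) = 0.751810; f(u_2) = 0.040292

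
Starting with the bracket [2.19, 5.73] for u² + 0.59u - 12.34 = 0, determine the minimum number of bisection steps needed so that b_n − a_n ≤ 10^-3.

Initial width b − a = 5.73 − 2.19 = 3.540000.
After n steps the width is (b−a)/2^n; need (b−a)/2^n ≤ 10^-3.
So n ≥ log₂(3.540000/10^-3) = log₂(3540.0000) ≈ 11.7895.
Hence n = 12.

12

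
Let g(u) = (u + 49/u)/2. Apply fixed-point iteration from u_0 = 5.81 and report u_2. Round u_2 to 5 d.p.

7.00104

u_1 = g(5.810000) = 7.121867
u_2 = g(7.121867) = 7.001043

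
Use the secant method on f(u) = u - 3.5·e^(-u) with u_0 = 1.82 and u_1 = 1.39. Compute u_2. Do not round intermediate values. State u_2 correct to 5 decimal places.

1.08668

f(u_0) = 1.252910, f(u_1) = 0.518236
u_2 = 1.390000 - (0.518236)·(1.390000 - 1.820000)/(0.518236 - (1.252910)) = 1.086679; f(u_2) = -0.093993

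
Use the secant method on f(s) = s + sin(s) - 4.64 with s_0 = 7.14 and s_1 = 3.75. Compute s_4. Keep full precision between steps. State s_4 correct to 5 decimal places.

f(s_0) = 3.255761, f(s_1) = -1.461561
s_2 = 3.750000 - (-1.461561)·(3.750000 - 7.140000)/(-1.461561 - (3.255761)) = 4.800319; f(s_2) = -0.835818
s_3 = 4.800319 - (-0.835818)·(4.800319 - 3.750000)/(-0.835818 - (-1.461561)) = 6.203250; f(s_3) = 1.483400
s_4 = 6.203250 - (1.483400)·(6.203250 - 4.800319)/(1.483400 - (-0.835818)) = 5.305918; f(s_4) = -0.163054

5.30592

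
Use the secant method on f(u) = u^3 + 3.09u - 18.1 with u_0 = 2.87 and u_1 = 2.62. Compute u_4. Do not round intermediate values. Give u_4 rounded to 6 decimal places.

2.236882

Secant update: u_(k+1) = u_k − f(u_k)·(u_k − u_(k-1))/(f(u_k) − f(u_(k-1))).
f(u_0) = 14.408203, f(u_1) = 7.980528
u_2 = 2.620000 - (7.980528)·(2.620000 - 2.870000)/(7.980528 - (14.408203)) = 2.309603; f(u_2) = 1.356707
u_3 = 2.309603 - (1.356707)·(2.309603 - 2.620000)/(1.356707 - (7.980528)) = 2.246027; f(u_3) = 0.170607
u_4 = 2.246027 - (0.170607)·(2.246027 - 2.309603)/(0.170607 - (1.356707)) = 2.236882; f(u_4) = 0.004517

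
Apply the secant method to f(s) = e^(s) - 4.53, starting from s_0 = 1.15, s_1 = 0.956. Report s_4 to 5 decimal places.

1.50872

f(s_0) = -1.371807, f(s_1) = -1.928729
s_2 = 0.956000 - (-1.928729)·(0.956000 - 1.150000)/(-1.928729 - (-1.371807)) = 1.627859; f(s_2) = 0.562961
s_3 = 1.627859 - (0.562961)·(1.627859 - 0.956000)/(0.562961 - (-1.928729)) = 1.476063; f(s_3) = -0.154317
s_4 = 1.476063 - (-0.154317)·(1.476063 - 1.627859)/(-0.154317 - (0.562961)) = 1.508721; f(s_4) = -0.009057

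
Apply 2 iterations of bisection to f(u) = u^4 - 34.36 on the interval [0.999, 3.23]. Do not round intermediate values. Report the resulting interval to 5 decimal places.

[2.11450, 2.67225]

f(0.999000) = -33.363994, f(3.230000) = 74.485402 (opposite signs)
step 1: m = 2.114500, f(m) = -14.369173 < 0 → root in [2.114500, 3.230000]
step 2: m = 2.672250, f(m) = 16.632739 > 0 → root in [2.114500, 2.672250]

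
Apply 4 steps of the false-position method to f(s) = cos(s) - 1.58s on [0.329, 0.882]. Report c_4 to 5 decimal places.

0.54215

False-position update: c = (a·f(b) − b·f(a))/(f(b) − f(a)); replace the endpoint whose sign matches f(c).
f(0.329000) = 0.426546, f(0.882000) = -0.757952
step 1: c = 0.528139, f(c) = 0.029286 > 0 → new bracket [0.528139, 0.882000]
step 2: c = 0.541303, f(c) = 0.001779 > 0 → new bracket [0.541303, 0.882000]
step 3: c = 0.542101, f(c) = 0.000107 > 0 → new bracket [0.542101, 0.882000]
step 4: c = 0.542149, f(c) = 0.000006 > 0 → new bracket [0.542149, 0.882000]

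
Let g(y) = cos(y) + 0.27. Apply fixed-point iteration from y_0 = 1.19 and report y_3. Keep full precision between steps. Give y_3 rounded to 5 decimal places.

0.74916

y_1 = g(1.190000) = 0.641660
y_2 = g(0.641660) = 1.071103
y_3 = g(1.071103) = 0.749156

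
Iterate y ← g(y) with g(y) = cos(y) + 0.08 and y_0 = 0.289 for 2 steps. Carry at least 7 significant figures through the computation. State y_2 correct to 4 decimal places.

0.5875

y_1 = g(0.289000) = 1.038529
y_2 = g(1.038529) = 0.587488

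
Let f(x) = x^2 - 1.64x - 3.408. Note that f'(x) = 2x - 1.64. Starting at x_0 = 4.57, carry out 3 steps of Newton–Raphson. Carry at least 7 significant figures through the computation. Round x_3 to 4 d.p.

2.8403

x_0 = 4.570000: f = 9.982100, f' = 7.500000 → x_1 = 4.570000 - (9.982100)/(7.500000) = 3.239053
x_1 = 3.239053: f = 1.771419, f' = 4.838107 → x_2 = 3.239053 - (1.771419)/(4.838107) = 2.872914
x_2 = 2.872914: f = 0.134058, f' = 4.105829 → x_3 = 2.872914 - (0.134058)/(4.105829) = 2.840264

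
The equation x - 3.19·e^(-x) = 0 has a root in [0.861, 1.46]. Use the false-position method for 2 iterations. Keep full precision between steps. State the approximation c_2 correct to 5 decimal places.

False-position update: c = (a·f(b) − b·f(a))/(f(b) − f(a)); replace the endpoint whose sign matches f(c).
f(0.861000) = -0.487538, f(1.460000) = 0.719166
step 1: c = 1.103011, f(c) = 0.044344 > 0 → new bracket [0.861000, 1.103011]
step 2: c = 1.082834, f(c) = 0.002590 > 0 → new bracket [0.861000, 1.082834]

1.08283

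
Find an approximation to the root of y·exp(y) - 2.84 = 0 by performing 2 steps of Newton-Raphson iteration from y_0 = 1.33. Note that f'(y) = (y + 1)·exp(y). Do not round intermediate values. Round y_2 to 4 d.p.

1.0246

y_0 = 1.330000: f = 2.188788, f' = 8.809831 → y_1 = 1.330000 - (2.188788)/(8.809831) = 1.081552
y_1 = 1.081552: f = 0.349769, f' = 6.139021 → y_2 = 1.081552 - (0.349769)/(6.139021) = 1.024577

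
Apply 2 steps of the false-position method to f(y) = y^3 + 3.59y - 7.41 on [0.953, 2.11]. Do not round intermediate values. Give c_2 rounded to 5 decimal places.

False-position update: c = (a·f(b) − b·f(a))/(f(b) − f(a)); replace the endpoint whose sign matches f(c).
f(0.953000) = -3.123207, f(2.110000) = 9.558831
step 1: c = 1.237935, f(c) = -1.068703 < 0 → new bracket [1.237935, 2.110000]
step 2: c = 1.325629, f(c) = -0.321472 < 0 → new bracket [1.325629, 2.110000]

1.32563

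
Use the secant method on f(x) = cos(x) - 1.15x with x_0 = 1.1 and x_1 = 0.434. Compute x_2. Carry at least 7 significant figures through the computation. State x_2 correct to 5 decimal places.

f(x_0) = -0.811404, f(x_1) = 0.408191
x_2 = 0.434000 - (0.408191)·(0.434000 - 1.100000)/(0.408191 - (-0.811404)) = 0.656906; f(x_2) = 0.036443

0.65691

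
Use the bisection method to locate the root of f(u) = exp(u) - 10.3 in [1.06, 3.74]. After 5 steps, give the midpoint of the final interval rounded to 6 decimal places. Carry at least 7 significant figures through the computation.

2.358125

f(1.060000) = -7.413629, f(3.740000) = 31.797990 (opposite signs)
step 1: m = 2.400000, f(m) = 0.723176 > 0 → root in [1.060000, 2.400000]
step 2: m = 1.730000, f(m) = -4.659346 < 0 → root in [1.730000, 2.400000]
step 3: m = 2.065000, f(m) = -2.414702 < 0 → root in [2.065000, 2.400000]
step 4: m = 2.232500, f(m) = -0.976855 < 0 → root in [2.232500, 2.400000]
step 5: m = 2.316250, f(m) = -0.162413 < 0 → root in [2.316250, 2.400000]
Midpoint of [2.316250, 2.400000] = 2.358125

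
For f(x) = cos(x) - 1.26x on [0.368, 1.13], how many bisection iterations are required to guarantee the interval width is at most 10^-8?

27

Initial width b − a = 1.13 − 0.368 = 0.762000.
After n steps the width is (b−a)/2^n; need (b−a)/2^n ≤ 10^-8.
So n ≥ log₂(0.762000/10^-8) = log₂(76200000.0000) ≈ 26.1833.
Hence n = 27.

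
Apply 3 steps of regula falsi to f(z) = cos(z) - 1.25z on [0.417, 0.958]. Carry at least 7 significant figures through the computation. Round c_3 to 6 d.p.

0.641083

f(0.417000) = 0.393058, f(0.958000) = -0.622343
step 1: c = 0.626419, f(c) = 0.027108 > 0 → new bracket [0.626419, 0.958000]
step 2: c = 0.640259, f(c) = 0.001617 > 0 → new bracket [0.640259, 0.958000]
step 3: c = 0.641083, f(c) = 0.000096 > 0 → new bracket [0.641083, 0.958000]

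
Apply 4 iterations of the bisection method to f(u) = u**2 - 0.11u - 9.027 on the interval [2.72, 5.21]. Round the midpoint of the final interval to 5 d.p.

f(2.720000) = -1.927800, f(5.210000) = 17.544000 (opposite signs)
step 1: m = 3.965000, f(m) = 6.258075 > 0 → root in [2.720000, 3.965000]
step 2: m = 3.342500, f(m) = 1.777631 > 0 → root in [2.720000, 3.342500]
step 3: m = 3.031250, f(m) = -0.171961 < 0 → root in [3.031250, 3.342500]
step 4: m = 3.186875, f(m) = 0.778616 > 0 → root in [3.031250, 3.186875]
Midpoint of [3.031250, 3.186875] = 3.109063

3.10906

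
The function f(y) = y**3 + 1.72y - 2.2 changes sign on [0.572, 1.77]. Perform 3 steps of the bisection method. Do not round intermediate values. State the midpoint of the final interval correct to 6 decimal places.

0.946375

f(0.572000) = -1.029011, f(1.770000) = 6.389633 (opposite signs)
step 1: m = 1.171000, f(m) = 1.419843 > 0 → root in [0.572000, 1.171000]
step 2: m = 0.871500, f(m) = -0.039105 < 0 → root in [0.871500, 1.171000]
step 3: m = 1.021250, f(m) = 0.621664 > 0 → root in [0.871500, 1.021250]
Midpoint of [0.871500, 1.021250] = 0.946375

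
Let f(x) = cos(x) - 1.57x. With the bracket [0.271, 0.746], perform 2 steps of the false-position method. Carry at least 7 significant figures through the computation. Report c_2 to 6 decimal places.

f(0.271000) = 0.538034, f(0.746000) = -0.436810
step 1: c = 0.533161, f(c) = 0.024142 > 0 → new bracket [0.533161, 0.746000]
step 2: c = 0.544308, f(c) = 0.000922 > 0 → new bracket [0.544308, 0.746000]

0.544308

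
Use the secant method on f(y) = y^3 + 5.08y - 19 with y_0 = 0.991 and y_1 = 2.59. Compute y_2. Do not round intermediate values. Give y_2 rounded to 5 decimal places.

f(y_0) = -12.992478, f(y_1) = 11.531179
y_2 = 2.590000 - (11.531179)·(2.590000 - 0.991000)/(11.531179 - (-12.992478)) = 1.838140; f(y_2) = -3.451617

1.83814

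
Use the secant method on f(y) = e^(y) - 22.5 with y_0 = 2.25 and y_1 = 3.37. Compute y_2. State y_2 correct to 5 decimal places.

2.99391

Secant update: y_(k+1) = y_k − f(y_k)·(y_k − y_(k-1))/(f(y_k) − f(y_(k-1))).
f(y_0) = -13.012264, f(y_1) = 6.578527
y_2 = 3.370000 - (6.578527)·(3.370000 - 2.250000)/(6.578527 - (-13.012264)) = 2.993907; f(y_2) = -2.536463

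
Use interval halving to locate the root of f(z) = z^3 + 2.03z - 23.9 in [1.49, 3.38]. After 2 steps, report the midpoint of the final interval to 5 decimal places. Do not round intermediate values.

f(1.490000) = -17.567351, f(3.380000) = 21.575872 (opposite signs)
step 1: m = 2.435000, f(m) = -4.519287 < 0 → root in [2.435000, 3.380000]
step 2: m = 2.907500, f(m) = 6.580940 > 0 → root in [2.435000, 2.907500]
Midpoint of [2.435000, 2.907500] = 2.671250

2.67125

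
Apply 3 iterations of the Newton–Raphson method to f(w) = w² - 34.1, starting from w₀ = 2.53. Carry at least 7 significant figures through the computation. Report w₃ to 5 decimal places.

f'(w) = 2w
w_0 = 2.530000: f = -27.699100, f' = 5.060000 → w_1 = 2.530000 - (-27.699100)/(5.060000) = 8.004130
w_1 = 8.004130: f = 29.966104, f' = 16.008261 → w_2 = 8.004130 - (29.966104)/(16.008261) = 6.132215
w_2 = 6.132215: f = 3.504066, f' = 12.264431 → w_3 = 6.132215 - (3.504066)/(12.264431) = 5.846506

5.84651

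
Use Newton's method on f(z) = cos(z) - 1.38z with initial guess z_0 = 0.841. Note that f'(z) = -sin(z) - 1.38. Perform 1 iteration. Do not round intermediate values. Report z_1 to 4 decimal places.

z_0 = 0.841000: f = -0.493862, f' = -2.125310 → z_1 = 0.841000 - (-0.493862)/(-2.125310) = 0.608628

0.6086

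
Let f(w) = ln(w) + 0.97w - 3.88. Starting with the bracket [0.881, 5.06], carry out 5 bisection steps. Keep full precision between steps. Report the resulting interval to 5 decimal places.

f(0.881000) = -3.152128, f(5.060000) = 2.649566 (opposite signs)
step 1: m = 2.970500, f(m) = 0.090115 > 0 → root in [0.881000, 2.970500]
step 2: m = 1.925750, f(m) = -1.356707 < 0 → root in [1.925750, 2.970500]
step 3: m = 2.448125, f(m) = -0.609996 < 0 → root in [2.448125, 2.970500]
step 4: m = 2.709313, f(m) = -0.255272 < 0 → root in [2.709313, 2.970500]
step 5: m = 2.839906, f(m) = -0.081520 < 0 → root in [2.839906, 2.970500]

[2.83991, 2.97050]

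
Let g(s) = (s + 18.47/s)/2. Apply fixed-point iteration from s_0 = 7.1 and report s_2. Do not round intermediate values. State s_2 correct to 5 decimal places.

4.32920

s_1 = g(7.100000) = 4.850704
s_2 = g(4.850704) = 4.329199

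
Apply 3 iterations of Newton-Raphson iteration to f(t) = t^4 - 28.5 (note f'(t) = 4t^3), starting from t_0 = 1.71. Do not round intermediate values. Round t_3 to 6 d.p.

Newton update: t ← t − f(t)/f'(t).
t_0 = 1.710000: f = -19.949639, f' = 20.000844 → t_1 = 1.710000 - (-19.949639)/(20.000844) = 2.707440
t_1 = 2.707440: f = 25.232281, f' = 79.384635 → t_2 = 2.707440 - (25.232281)/(79.384635) = 2.389591
t_2 = 2.389591: f = 4.105782, f' = 54.579676 → t_3 = 2.389591 - (4.105782)/(54.579676) = 2.314366

2.314366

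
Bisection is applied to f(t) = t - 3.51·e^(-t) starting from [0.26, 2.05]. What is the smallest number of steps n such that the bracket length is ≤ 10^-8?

Initial width b − a = 2.05 − 0.26 = 1.790000.
After n steps the width is (b−a)/2^n; need (b−a)/2^n ≤ 10^-8.
So n ≥ log₂(1.790000/10^-8) = log₂(179000000.0000) ≈ 27.4154.
Hence n = 28.

28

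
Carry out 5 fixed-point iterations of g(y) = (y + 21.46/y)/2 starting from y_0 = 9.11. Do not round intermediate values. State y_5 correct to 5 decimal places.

4.63249

y_1 = g(9.110000) = 5.732827
y_2 = g(5.732827) = 4.738090
y_3 = g(4.738090) = 4.633671
y_4 = g(4.633671) = 4.632494
y_5 = g(4.632494) = 4.632494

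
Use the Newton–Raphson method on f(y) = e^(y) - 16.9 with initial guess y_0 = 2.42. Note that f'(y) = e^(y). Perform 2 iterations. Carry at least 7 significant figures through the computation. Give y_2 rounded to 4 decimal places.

Newton update: y ← y − f(y)/f'(y).
y_0 = 2.420000: f = -5.654141, f' = 11.245859 → y_1 = 2.420000 - (-5.654141)/(11.245859) = 2.922775
y_1 = 2.922775: f = 1.692817, f' = 18.592817 → y_2 = 2.922775 - (1.692817)/(18.592817) = 2.831728

2.8317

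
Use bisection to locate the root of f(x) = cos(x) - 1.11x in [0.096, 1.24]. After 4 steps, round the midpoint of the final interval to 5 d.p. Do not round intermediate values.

f(0.096000) = 0.888836, f(1.240000) = -1.051604 (opposite signs)
step 1: m = 0.668000, f(m) = 0.043582 > 0 → root in [0.668000, 1.240000]
step 2: m = 0.954000, f(m) = -0.480515 < 0 → root in [0.668000, 0.954000]
step 3: m = 0.811000, f(m) = -0.211436 < 0 → root in [0.668000, 0.811000]
step 4: m = 0.739500, f(m) = -0.082039 < 0 → root in [0.668000, 0.739500]
Midpoint of [0.668000, 0.739500] = 0.703750

0.70375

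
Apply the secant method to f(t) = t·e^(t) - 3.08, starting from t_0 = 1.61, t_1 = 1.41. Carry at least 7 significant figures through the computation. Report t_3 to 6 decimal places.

1.088227

f(t_0) = 4.974526, f(t_1) = 2.695297
t_2 = 1.410000 - (2.695297)·(1.410000 - 1.610000)/(2.695297 - (4.974526)) = 1.173490; f(t_2) = 0.714198
t_3 = 1.173490 - (0.714198)·(1.173490 - 1.410000)/(0.714198 - (2.695297)) = 1.088227; f(t_3) = 0.150954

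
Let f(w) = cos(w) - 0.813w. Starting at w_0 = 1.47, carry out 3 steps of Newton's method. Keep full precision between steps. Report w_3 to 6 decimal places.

f'(w) = -sin(w) - 0.813
w_0 = 1.470000: f = -1.094484, f' = -1.807924 → w_1 = 1.470000 - (-1.094484)/(-1.807924) = 0.864618
w_1 = 0.864618: f = -0.054004, f' = -1.573848 → w_2 = 0.864618 - (-0.054004)/(-1.573848) = 0.830305
w_2 = 0.830305: f = -0.000387, f' = -1.551137 → w_3 = 0.830305 - (-0.000387)/(-1.551137) = 0.830055

0.830055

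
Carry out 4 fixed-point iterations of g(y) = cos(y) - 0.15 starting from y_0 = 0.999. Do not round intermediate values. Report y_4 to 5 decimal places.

0.69470

y_1 = g(0.999000) = 0.391144
y_2 = g(0.391144) = 0.774474
y_3 = g(0.774474) = 0.564789
y_4 = g(0.564789) = 0.694701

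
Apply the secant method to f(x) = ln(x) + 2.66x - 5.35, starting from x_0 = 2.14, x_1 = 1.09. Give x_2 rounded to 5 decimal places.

1.80595

Secant update: x_(k+1) = x_k − f(x_k)·(x_k − x_(k-1))/(f(x_k) − f(x_(k-1))).
f(x_0) = 1.103206, f(x_1) = -2.364422
x_2 = 1.090000 - (-2.364422)·(1.090000 - 2.140000)/(-2.364422 - (1.103206)) = 1.805949; f(x_2) = 0.044909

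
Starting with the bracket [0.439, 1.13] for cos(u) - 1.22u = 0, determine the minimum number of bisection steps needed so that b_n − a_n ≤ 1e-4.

Initial width b − a = 1.13 − 0.439 = 0.691000.
After n steps the width is (b−a)/2^n; need (b−a)/2^n ≤ 1e-4.
So n ≥ log₂(0.691000/1e-4) = log₂(6910.0000) ≈ 12.7545.
Hence n = 13.

13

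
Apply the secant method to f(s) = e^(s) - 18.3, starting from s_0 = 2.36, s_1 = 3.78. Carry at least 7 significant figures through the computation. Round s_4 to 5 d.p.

f(s_0) = -7.709049, f(s_1) = 25.516042
s_2 = 3.780000 - (25.516042)·(3.780000 - 2.360000)/(25.516042 - (-7.709049)) = 2.689475; f(s_2) = -3.576051
s_3 = 2.689475 - (-3.576051)·(2.689475 - 3.780000)/(-3.576051 - (25.516042)) = 2.823525; f(s_3) = -1.463914
s_4 = 2.823525 - (-1.463914)·(2.823525 - 2.689475)/(-1.463914 - (-3.576051)) = 2.916434; f(s_4) = 0.175279

2.91643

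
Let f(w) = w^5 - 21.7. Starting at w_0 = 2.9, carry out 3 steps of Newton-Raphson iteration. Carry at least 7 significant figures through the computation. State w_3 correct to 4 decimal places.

1.8826

Newton update: w ← w − f(w)/f'(w).
f'(w) = 5w^4
w_0 = 2.900000: f = 183.411490, f' = 353.640500 → w_1 = 2.900000 - (183.411490)/(353.640500) = 2.381362
w_1 = 2.381362: f = 54.882029, f' = 160.794615 → w_2 = 2.381362 - (54.882029)/(160.794615) = 2.040044
w_2 = 2.040044: f = 13.634411, f' = 86.602073 → w_3 = 2.040044 - (13.634411)/(86.602073) = 1.882607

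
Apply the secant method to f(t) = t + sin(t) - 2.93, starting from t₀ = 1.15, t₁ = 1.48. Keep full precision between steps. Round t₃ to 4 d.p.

f(t_0) = -0.867236, f(t_1) = -0.454119
t_2 = 1.480000 - (-0.454119)·(1.480000 - 1.150000)/(-0.454119 - (-0.867236)) = 1.842753; f(t_2) = -0.124000
t_3 = 1.842753 - (-0.124000)·(1.842753 - 1.480000)/(-0.124000 - (-0.454119)) = 1.979011; f(t_3) = -0.033158

1.9790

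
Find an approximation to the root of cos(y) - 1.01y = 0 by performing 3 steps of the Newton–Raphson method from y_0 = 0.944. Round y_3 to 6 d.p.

0.734691

f'(y) = -sin(y) - 1.01
y_0 = 0.944000: f = -0.366887, f' = -1.819911 → y_1 = 0.944000 - (-0.366887)/(-1.819911) = 0.742404
y_1 = 0.742404: f = -0.012982, f' = -1.686061 → y_2 = 0.742404 - (-0.012982)/(-1.686061) = 0.734704
y_2 = 0.734704: f = -0.000022, f' = -1.680368 → y_3 = 0.734704 - (-0.000022)/(-1.680368) = 0.734691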